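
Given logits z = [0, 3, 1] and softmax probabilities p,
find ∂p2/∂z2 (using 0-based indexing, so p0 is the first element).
∂p2/∂z2 = 0.1012

p = softmax(z) = [0.04201, 0.8438, 0.1142]
p2 = 0.1142

∂p2/∂z2 = p2(1 - p2) = 0.1142 × (1 - 0.1142) = 0.1012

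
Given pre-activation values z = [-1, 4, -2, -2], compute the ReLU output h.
h = [0, 4, 0, 0]

ReLU applied element-wise: max(0,-1)=0, max(0,4)=4, max(0,-2)=0, max(0,-2)=0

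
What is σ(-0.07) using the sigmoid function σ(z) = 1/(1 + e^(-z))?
0.4825

sigmoid(-0.07) = 1/(1 + e^(0.07)) = 1/(1 + 1.073) = 0.4825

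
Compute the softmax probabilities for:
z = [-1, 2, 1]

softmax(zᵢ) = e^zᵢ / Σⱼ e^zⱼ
p = [0.0351, 0.7054, 0.2595]

exp(z) = [0.3679, 7.389, 2.718]
Sum = 10.48
p = [0.0351, 0.7054, 0.2595]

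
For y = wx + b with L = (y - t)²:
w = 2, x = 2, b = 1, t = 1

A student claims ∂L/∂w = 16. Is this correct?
Correct

y = (2)(2) + 1 = 5
∂L/∂y = 2(y - t) = 2(5 - 1) = 8
∂y/∂w = x = 2
∂L/∂w = 8 × 2 = 16

Claimed value: 16
Correct: The correct gradient is 16.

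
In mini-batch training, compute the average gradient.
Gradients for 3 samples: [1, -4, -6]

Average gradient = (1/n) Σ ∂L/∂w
Average gradient = -3

Average = (1/3)(1 + -4 + -6) = -9/3 = -3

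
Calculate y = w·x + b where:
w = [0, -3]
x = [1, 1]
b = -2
y = -5

y = (0)(1) + (-3)(1) + -2 = -5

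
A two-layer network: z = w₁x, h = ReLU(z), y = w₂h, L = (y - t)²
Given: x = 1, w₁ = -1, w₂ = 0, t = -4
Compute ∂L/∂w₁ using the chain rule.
∂L/∂w₁ = 0

Forward pass:
z = w₁x = -1×1 = -1
h = ReLU(-1) = 0
y = w₂h = 0×0 = 0

Backward pass:
∂L/∂y = 2(y - t) = 2(0 - -4) = 8
∂y/∂h = w₂ = 0
∂h/∂z = 0 (ReLU derivative)
∂z/∂w₁ = x = 1

∂L/∂w₁ = 8 × 0 × 0 × 1 = 0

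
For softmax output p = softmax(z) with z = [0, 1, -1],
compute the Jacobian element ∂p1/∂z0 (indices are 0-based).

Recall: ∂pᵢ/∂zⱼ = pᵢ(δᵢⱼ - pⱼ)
∂p1/∂z0 = -0.1628

p = softmax(z) = [0.2447, 0.6652, 0.09003]
p1 = 0.6652, p0 = 0.2447

∂p1/∂z0 = -p1 × p0 = -0.6652 × 0.2447 = -0.1628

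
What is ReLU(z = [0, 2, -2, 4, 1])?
h = [0, 2, 0, 4, 1]

ReLU applied element-wise: max(0,0)=0, max(0,2)=2, max(0,-2)=0, max(0,4)=4, max(0,1)=1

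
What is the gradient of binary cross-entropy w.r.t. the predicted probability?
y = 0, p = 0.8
∂L/∂p = 5

∂L/∂p = -y/p + (1-y)/(1-p) = 0 + 1/0.2 = 5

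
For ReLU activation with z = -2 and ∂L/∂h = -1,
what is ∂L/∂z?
∂L/∂z = 0

h = ReLU(-2) = 0
Since z < 0: ∂h/∂z = 0
∂L/∂z = ∂L/∂h · ∂h/∂z = -1 × 0 = 0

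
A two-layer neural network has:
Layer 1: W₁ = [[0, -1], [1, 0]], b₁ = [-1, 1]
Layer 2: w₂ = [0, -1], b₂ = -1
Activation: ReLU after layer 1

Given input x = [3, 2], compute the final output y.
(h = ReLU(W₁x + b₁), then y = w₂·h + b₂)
y = -5

Layer 1 pre-activation: z₁ = [-3, 4]
After ReLU: h = [0, 4]
Layer 2 output: y = 0×0 + -1×4 + -1 = -5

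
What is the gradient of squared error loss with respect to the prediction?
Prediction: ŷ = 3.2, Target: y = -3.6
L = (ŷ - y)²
∂L/∂ŷ = 13.6

∂L/∂ŷ = 2(ŷ - y) = 2(3.2 - -3.6) = 2(6.8) = 13.6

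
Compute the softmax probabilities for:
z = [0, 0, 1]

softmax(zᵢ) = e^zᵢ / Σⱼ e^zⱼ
p = [0.2119, 0.2119, 0.5761]

exp(z) = [1, 1, 2.718]
Sum = 4.718
p = [0.2119, 0.2119, 0.5761]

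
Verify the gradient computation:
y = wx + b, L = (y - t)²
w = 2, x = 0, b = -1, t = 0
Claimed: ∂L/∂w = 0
Correct

y = (2)(0) + -1 = -1
∂L/∂y = 2(y - t) = 2(-1 - 0) = -2
∂y/∂w = x = 0
∂L/∂w = -2 × 0 = 0

Claimed value: 0
Correct: The correct gradient is 0.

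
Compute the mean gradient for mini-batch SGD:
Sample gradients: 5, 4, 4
Average gradient = 4.333

Average = (1/3)(5 + 4 + 4) = 13/3 = 4.333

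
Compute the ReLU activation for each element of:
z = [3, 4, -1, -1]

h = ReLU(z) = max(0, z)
h = [3, 4, 0, 0]

ReLU applied element-wise: max(0,3)=3, max(0,4)=4, max(0,-1)=0, max(0,-1)=0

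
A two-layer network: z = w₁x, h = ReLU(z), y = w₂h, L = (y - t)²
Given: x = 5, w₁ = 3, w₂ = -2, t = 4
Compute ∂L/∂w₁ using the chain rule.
∂L/∂w₁ = 680

Forward pass:
z = w₁x = 3×5 = 15
h = ReLU(15) = 15
y = w₂h = -2×15 = -30

Backward pass:
∂L/∂y = 2(y - t) = 2(-30 - 4) = -68
∂y/∂h = w₂ = -2
∂h/∂z = 1 (ReLU derivative)
∂z/∂w₁ = x = 5

∂L/∂w₁ = -68 × -2 × 1 × 5 = 680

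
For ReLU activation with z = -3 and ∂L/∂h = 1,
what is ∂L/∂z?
∂L/∂z = 0

h = ReLU(-3) = 0
Since z < 0: ∂h/∂z = 0
∂L/∂z = ∂L/∂h · ∂h/∂z = 1 × 0 = 0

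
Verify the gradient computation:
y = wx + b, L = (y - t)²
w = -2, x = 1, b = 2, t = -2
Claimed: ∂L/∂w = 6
Incorrect

y = (-2)(1) + 2 = 0
∂L/∂y = 2(y - t) = 2(0 - -2) = 4
∂y/∂w = x = 1
∂L/∂w = 4 × 1 = 4

Claimed value: 6
Incorrect: The correct gradient is 4.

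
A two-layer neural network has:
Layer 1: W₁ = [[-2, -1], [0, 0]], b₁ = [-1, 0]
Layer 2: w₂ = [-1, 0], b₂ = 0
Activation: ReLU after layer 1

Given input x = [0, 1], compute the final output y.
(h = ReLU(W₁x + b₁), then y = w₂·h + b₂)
y = 0

Layer 1 pre-activation: z₁ = [-2, 0]
After ReLU: h = [0, 0]
Layer 2 output: y = -1×0 + 0×0 + 0 = 0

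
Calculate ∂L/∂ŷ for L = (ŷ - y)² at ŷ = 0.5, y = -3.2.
∂L/∂ŷ = 7.4

∂L/∂ŷ = 2(ŷ - y) = 2(0.5 - -3.2) = 2(3.7) = 7.4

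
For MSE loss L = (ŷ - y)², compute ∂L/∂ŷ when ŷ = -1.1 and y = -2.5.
∂L/∂ŷ = 2.8

∂L/∂ŷ = 2(ŷ - y) = 2(-1.1 - -2.5) = 2(1.4) = 2.8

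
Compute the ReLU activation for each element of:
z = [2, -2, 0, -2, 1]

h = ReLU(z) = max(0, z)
h = [2, 0, 0, 0, 1]

ReLU applied element-wise: max(0,2)=2, max(0,-2)=0, max(0,0)=0, max(0,-2)=0, max(0,1)=1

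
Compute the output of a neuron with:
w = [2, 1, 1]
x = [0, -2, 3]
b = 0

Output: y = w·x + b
y = 1

y = (2)(0) + (1)(-2) + (1)(3) + 0 = 1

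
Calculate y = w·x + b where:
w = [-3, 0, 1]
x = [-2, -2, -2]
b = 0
y = 4

y = (-3)(-2) + (0)(-2) + (1)(-2) + 0 = 4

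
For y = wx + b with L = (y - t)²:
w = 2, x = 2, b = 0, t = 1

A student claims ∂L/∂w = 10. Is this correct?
Incorrect

y = (2)(2) + 0 = 4
∂L/∂y = 2(y - t) = 2(4 - 1) = 6
∂y/∂w = x = 2
∂L/∂w = 6 × 2 = 12

Claimed value: 10
Incorrect: The correct gradient is 12.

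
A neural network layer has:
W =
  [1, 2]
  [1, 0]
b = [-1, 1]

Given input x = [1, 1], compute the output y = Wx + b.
y = [2, 2]

Wx = [1×1 + 2×1, 1×1 + 0×1]
   = [3, 1]
y = Wx + b = [3 + -1, 1 + 1] = [2, 2]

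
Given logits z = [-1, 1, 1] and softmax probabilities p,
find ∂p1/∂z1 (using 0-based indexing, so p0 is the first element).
∂p1/∂z1 = 0.249

p = softmax(z) = [0.06338, 0.4683, 0.4683]
p1 = 0.4683

∂p1/∂z1 = p1(1 - p1) = 0.4683 × (1 - 0.4683) = 0.249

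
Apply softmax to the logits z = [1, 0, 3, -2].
p = [0.1135, 0.0418, 0.839, 0.0057]

exp(z) = [2.718, 1, 20.09, 0.1353]
Sum = 23.94
p = [0.1135, 0.0418, 0.839, 0.0057]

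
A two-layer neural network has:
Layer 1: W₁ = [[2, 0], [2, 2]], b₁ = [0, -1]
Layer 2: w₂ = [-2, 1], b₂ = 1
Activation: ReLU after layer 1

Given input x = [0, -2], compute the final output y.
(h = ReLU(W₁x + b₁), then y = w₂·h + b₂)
y = 1

Layer 1 pre-activation: z₁ = [0, -5]
After ReLU: h = [0, 0]
Layer 2 output: y = -2×0 + 1×0 + 1 = 1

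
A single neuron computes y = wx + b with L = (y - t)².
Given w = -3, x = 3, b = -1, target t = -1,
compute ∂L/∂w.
∂L/∂w = -54

y = wx + b = (-3)(3) + -1 = -10
∂L/∂y = 2(y - t) = 2(-10 - -1) = -18
∂y/∂w = x = 3
∂L/∂w = ∂L/∂y · ∂y/∂w = -18 × 3 = -54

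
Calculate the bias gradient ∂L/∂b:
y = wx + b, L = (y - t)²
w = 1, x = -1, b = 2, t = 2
∂L/∂b = -2

y = wx + b = (1)(-1) + 2 = 1
∂L/∂y = 2(y - t) = 2(1 - 2) = -2
∂y/∂b = 1
∂L/∂b = ∂L/∂y · ∂y/∂b = -2 × 1 = -2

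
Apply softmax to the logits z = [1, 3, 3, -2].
p = [0.0632, 0.4668, 0.4668, 0.0031]

exp(z) = [2.718, 20.09, 20.09, 0.1353]
Sum = 43.02
p = [0.0632, 0.4668, 0.4668, 0.0031]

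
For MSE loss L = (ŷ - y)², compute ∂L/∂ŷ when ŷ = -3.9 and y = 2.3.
∂L/∂ŷ = -12.4

∂L/∂ŷ = 2(ŷ - y) = 2(-3.9 - 2.3) = 2(-6.2) = -12.4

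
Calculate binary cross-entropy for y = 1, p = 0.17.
L = 1.772

L = -1·log(0.17) - 0·log(0.83) = -log(0.17) = 1.772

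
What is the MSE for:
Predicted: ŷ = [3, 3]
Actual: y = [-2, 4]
MSE = 13

MSE = (1/2)((3--2)² + (3-4)²) = (1/2)(25 + 1) = 13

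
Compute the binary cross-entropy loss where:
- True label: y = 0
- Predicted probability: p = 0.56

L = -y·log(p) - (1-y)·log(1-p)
L = 0.821

L = -0·log(0.56) - 1·log(0.44) = -log(0.44) = 0.821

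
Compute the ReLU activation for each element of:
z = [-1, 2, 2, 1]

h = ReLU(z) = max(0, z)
h = [0, 2, 2, 1]

ReLU applied element-wise: max(0,-1)=0, max(0,2)=2, max(0,2)=2, max(0,1)=1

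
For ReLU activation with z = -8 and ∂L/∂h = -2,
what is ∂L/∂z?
∂L/∂z = 0

h = ReLU(-8) = 0
Since z < 0: ∂h/∂z = 0
∂L/∂z = ∂L/∂h · ∂h/∂z = -2 × 0 = 0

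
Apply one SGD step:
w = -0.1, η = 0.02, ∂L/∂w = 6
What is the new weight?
w_new = -0.22

w_new = w - η·∂L/∂w = -0.1 - 0.02×(6) = -0.1 - (0.12) = -0.22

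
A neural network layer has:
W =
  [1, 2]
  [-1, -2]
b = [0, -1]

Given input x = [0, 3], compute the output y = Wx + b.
y = [6, -7]

Wx = [1×0 + 2×3, -1×0 + -2×3]
   = [6, -6]
y = Wx + b = [6 + 0, -6 + -1] = [6, -7]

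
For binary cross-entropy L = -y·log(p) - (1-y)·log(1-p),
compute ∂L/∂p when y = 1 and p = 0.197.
∂L/∂p = -5.076

∂L/∂p = -y/p + (1-y)/(1-p) = -1/0.197 + 0 = -5.076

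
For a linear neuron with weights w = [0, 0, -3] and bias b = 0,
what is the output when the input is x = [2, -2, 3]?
y = -9

y = (0)(2) + (0)(-2) + (-3)(3) + 0 = -9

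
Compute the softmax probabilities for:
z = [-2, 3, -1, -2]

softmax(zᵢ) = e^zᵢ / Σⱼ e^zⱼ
p = [0.0065, 0.9692, 0.0178, 0.0065]

exp(z) = [0.1353, 20.09, 0.3679, 0.1353]
Sum = 20.72
p = [0.0065, 0.9692, 0.0178, 0.0065]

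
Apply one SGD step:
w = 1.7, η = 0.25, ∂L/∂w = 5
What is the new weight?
w_new = 0.45

w_new = w - η·∂L/∂w = 1.7 - 0.25×(5) = 1.7 - (1.25) = 0.45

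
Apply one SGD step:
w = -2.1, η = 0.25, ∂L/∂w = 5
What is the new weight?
w_new = -3.35

w_new = w - η·∂L/∂w = -2.1 - 0.25×(5) = -2.1 - (1.25) = -3.35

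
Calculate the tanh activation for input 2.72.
0.9914

tanh(2.72) = (e^(2.72) - e^(-2.72))/(e^(2.72) + e^(-2.72)) = 0.9914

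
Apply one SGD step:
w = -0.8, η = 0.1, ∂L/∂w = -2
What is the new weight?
w_new = -0.6

w_new = w - η·∂L/∂w = -0.8 - 0.1×(-2) = -0.8 - (-0.2) = -0.6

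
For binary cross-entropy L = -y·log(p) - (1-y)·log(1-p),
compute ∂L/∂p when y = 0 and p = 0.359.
∂L/∂p = 1.56

∂L/∂p = -y/p + (1-y)/(1-p) = 0 + 1/0.641 = 1.56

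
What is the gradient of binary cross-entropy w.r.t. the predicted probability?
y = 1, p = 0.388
∂L/∂p = -2.577

∂L/∂p = -y/p + (1-y)/(1-p) = -1/0.388 + 0 = -2.577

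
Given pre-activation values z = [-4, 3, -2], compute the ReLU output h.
h = [0, 3, 0]

ReLU applied element-wise: max(0,-4)=0, max(0,3)=3, max(0,-2)=0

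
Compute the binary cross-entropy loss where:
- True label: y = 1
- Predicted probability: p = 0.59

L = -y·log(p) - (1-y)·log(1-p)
L = 0.5276

L = -1·log(0.59) - 0·log(0.41) = -log(0.59) = 0.5276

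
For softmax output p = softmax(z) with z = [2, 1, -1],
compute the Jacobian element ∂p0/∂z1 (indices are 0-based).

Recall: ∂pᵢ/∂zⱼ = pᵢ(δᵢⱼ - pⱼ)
∂p0/∂z1 = -0.183

p = softmax(z) = [0.7054, 0.2595, 0.03512]
p0 = 0.7054, p1 = 0.2595

∂p0/∂z1 = -p0 × p1 = -0.7054 × 0.2595 = -0.183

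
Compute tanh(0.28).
0.2729

tanh(0.28) = (e^(0.28) - e^(-0.28))/(e^(0.28) + e^(-0.28)) = 0.2729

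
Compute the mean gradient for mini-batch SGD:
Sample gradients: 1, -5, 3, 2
Average gradient = 0.25

Average = (1/4)(1 + -5 + 3 + 2) = 1/4 = 0.25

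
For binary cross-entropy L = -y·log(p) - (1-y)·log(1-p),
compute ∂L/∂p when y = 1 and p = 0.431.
∂L/∂p = -2.32

∂L/∂p = -y/p + (1-y)/(1-p) = -1/0.431 + 0 = -2.32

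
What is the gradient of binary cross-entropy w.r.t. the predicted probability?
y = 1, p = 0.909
∂L/∂p = -1.1

∂L/∂p = -y/p + (1-y)/(1-p) = -1/0.909 + 0 = -1.1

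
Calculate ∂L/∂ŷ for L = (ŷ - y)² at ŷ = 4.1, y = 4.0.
∂L/∂ŷ = 0.2

∂L/∂ŷ = 2(ŷ - y) = 2(4.1 - 4.0) = 2(0.1) = 0.2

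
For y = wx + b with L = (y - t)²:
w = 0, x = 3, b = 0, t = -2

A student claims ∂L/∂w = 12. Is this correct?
Correct

y = (0)(3) + 0 = 0
∂L/∂y = 2(y - t) = 2(0 - -2) = 4
∂y/∂w = x = 3
∂L/∂w = 4 × 3 = 12

Claimed value: 12
Correct: The correct gradient is 12.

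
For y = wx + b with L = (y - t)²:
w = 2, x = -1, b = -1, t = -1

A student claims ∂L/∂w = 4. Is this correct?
Correct

y = (2)(-1) + -1 = -3
∂L/∂y = 2(y - t) = 2(-3 - -1) = -4
∂y/∂w = x = -1
∂L/∂w = -4 × -1 = 4

Claimed value: 4
Correct: The correct gradient is 4.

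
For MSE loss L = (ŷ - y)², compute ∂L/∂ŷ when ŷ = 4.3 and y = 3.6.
∂L/∂ŷ = 1.4

∂L/∂ŷ = 2(ŷ - y) = 2(4.3 - 3.6) = 2(0.7) = 1.4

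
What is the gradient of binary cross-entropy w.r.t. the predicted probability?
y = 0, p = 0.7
∂L/∂p = 3.333

∂L/∂p = -y/p + (1-y)/(1-p) = 0 + 1/0.3 = 3.333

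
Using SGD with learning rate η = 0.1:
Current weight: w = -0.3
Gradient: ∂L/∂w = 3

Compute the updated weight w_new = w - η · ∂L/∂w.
w_new = -0.6

w_new = w - η·∂L/∂w = -0.3 - 0.1×(3) = -0.3 - (0.3) = -0.6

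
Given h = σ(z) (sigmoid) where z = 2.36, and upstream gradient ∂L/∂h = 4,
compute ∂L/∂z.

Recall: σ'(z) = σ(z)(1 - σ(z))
∂L/∂z = 0.3153

σ(2.36) = 0.9137
σ'(2.36) = σ(2.36)(1 - σ(2.36)) = 0.9137 × 0.08627 = 0.07883
∂L/∂z = ∂L/∂h · σ'(z) = 4 × 0.07883 = 0.3153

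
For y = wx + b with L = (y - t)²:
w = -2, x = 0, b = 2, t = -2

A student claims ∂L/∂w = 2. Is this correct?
Incorrect

y = (-2)(0) + 2 = 2
∂L/∂y = 2(y - t) = 2(2 - -2) = 8
∂y/∂w = x = 0
∂L/∂w = 8 × 0 = 0

Claimed value: 2
Incorrect: The correct gradient is 0.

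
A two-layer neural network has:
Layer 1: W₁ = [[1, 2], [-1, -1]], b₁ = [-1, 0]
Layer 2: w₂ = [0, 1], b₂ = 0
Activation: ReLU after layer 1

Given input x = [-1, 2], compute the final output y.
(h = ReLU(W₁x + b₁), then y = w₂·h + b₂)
y = 0

Layer 1 pre-activation: z₁ = [2, -1]
After ReLU: h = [2, 0]
Layer 2 output: y = 0×2 + 1×0 + 0 = 0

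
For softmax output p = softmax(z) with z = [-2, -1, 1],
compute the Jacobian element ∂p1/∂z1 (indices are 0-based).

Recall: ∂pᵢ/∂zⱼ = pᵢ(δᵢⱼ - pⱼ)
∂p1/∂z1 = 0.1012

p = softmax(z) = [0.04201, 0.1142, 0.8438]
p1 = 0.1142

∂p1/∂z1 = p1(1 - p1) = 0.1142 × (1 - 0.1142) = 0.1012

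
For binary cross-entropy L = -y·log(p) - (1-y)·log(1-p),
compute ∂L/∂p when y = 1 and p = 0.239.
∂L/∂p = -4.184

∂L/∂p = -y/p + (1-y)/(1-p) = -1/0.239 + 0 = -4.184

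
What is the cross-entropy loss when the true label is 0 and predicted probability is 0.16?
L = 0.1744

L = -0·log(0.16) - 1·log(0.84) = -log(0.84) = 0.1744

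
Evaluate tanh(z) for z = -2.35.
-0.982

tanh(-2.35) = (e^(-2.35) - e^(2.35))/(e^(-2.35) + e^(2.35)) = -0.982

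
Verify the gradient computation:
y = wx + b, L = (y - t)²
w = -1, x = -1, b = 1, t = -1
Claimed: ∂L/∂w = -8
Incorrect

y = (-1)(-1) + 1 = 2
∂L/∂y = 2(y - t) = 2(2 - -1) = 6
∂y/∂w = x = -1
∂L/∂w = 6 × -1 = -6

Claimed value: -8
Incorrect: The correct gradient is -6.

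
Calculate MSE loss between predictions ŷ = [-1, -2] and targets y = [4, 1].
MSE = 17

MSE = (1/2)((-1-4)² + (-2-1)²) = (1/2)(25 + 9) = 17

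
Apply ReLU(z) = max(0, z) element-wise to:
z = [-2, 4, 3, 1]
h = [0, 4, 3, 1]

ReLU applied element-wise: max(0,-2)=0, max(0,4)=4, max(0,3)=3, max(0,1)=1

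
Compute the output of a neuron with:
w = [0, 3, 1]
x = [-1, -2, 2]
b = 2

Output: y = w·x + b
y = -2

y = (0)(-1) + (3)(-2) + (1)(2) + 2 = -2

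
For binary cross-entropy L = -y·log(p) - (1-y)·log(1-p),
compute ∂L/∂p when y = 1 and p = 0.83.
∂L/∂p = -1.205

∂L/∂p = -y/p + (1-y)/(1-p) = -1/0.83 + 0 = -1.205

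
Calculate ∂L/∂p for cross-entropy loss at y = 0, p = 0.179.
∂L/∂p = 1.218

∂L/∂p = -y/p + (1-y)/(1-p) = 0 + 1/0.821 = 1.218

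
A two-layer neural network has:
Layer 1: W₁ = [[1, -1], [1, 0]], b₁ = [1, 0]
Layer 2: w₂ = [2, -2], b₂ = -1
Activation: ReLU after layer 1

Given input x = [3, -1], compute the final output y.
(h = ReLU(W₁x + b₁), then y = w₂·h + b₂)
y = 3

Layer 1 pre-activation: z₁ = [5, 3]
After ReLU: h = [5, 3]
Layer 2 output: y = 2×5 + -2×3 + -1 = 3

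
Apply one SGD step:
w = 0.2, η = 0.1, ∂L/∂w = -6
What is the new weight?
w_new = 0.8

w_new = w - η·∂L/∂w = 0.2 - 0.1×(-6) = 0.2 - (-0.6) = 0.8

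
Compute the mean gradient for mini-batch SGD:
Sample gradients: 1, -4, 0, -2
Average gradient = -1.25

Average = (1/4)(1 + -4 + 0 + -2) = -5/4 = -1.25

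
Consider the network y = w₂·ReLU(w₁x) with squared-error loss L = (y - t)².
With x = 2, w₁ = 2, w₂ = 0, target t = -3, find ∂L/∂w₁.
∂L/∂w₁ = 0

Forward pass:
z = w₁x = 2×2 = 4
h = ReLU(4) = 4
y = w₂h = 0×4 = 0

Backward pass:
∂L/∂y = 2(y - t) = 2(0 - -3) = 6
∂y/∂h = w₂ = 0
∂h/∂z = 1 (ReLU derivative)
∂z/∂w₁ = x = 2

∂L/∂w₁ = 6 × 0 × 1 × 2 = 0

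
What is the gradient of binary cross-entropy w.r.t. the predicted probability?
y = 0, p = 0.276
∂L/∂p = 1.381

∂L/∂p = -y/p + (1-y)/(1-p) = 0 + 1/0.724 = 1.381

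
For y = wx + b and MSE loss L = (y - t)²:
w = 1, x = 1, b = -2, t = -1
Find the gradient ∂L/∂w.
∂L/∂w = 0

y = wx + b = (1)(1) + -2 = -1
∂L/∂y = 2(y - t) = 2(-1 - -1) = 0
∂y/∂w = x = 1
∂L/∂w = ∂L/∂y · ∂y/∂w = 0 × 1 = 0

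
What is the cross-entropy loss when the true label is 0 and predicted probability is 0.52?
L = 0.734

L = -0·log(0.52) - 1·log(0.48) = -log(0.48) = 0.734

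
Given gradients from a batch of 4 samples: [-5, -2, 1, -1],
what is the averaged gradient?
Average gradient = -1.75

Average = (1/4)(-5 + -2 + 1 + -1) = -7/4 = -1.75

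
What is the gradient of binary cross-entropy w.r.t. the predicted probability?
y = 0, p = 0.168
∂L/∂p = 1.202

∂L/∂p = -y/p + (1-y)/(1-p) = 0 + 1/0.832 = 1.202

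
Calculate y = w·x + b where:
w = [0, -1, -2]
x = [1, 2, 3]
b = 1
y = -7

y = (0)(1) + (-1)(2) + (-2)(3) + 1 = -7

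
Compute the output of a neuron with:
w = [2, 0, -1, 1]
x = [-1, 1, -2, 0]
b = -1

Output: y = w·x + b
y = -1

y = (2)(-1) + (0)(1) + (-1)(-2) + (1)(0) + -1 = -1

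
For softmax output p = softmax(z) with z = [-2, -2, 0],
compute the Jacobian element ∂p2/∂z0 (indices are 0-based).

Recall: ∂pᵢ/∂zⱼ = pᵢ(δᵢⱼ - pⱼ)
∂p2/∂z0 = -0.08382

p = softmax(z) = [0.1065, 0.1065, 0.787]
p2 = 0.787, p0 = 0.1065

∂p2/∂z0 = -p2 × p0 = -0.787 × 0.1065 = -0.08382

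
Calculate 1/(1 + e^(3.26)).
0.03697

sigmoid(-3.26) = 1/(1 + e^(3.26)) = 1/(1 + 26.05) = 0.03697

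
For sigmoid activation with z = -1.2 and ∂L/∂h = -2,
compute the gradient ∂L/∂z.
∂L/∂z = -0.3558

σ(-1.2) = 0.2315
σ'(-1.2) = σ(-1.2)(1 - σ(-1.2)) = 0.2315 × 0.7685 = 0.1779
∂L/∂z = ∂L/∂h · σ'(z) = -2 × 0.1779 = -0.3558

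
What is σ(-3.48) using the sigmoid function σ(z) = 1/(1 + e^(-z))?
0.02989

sigmoid(-3.48) = 1/(1 + e^(3.48)) = 1/(1 + 32.46) = 0.02989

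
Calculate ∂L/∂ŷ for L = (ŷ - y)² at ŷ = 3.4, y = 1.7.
∂L/∂ŷ = 3.4

∂L/∂ŷ = 2(ŷ - y) = 2(3.4 - 1.7) = 2(1.7) = 3.4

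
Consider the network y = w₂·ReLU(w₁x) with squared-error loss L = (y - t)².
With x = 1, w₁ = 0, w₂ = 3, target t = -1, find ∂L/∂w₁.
∂L/∂w₁ = 0

Forward pass:
z = w₁x = 0×1 = 0
h = ReLU(0) = 0
y = w₂h = 3×0 = 0

Backward pass:
∂L/∂y = 2(y - t) = 2(0 - -1) = 2
∂y/∂h = w₂ = 3
∂h/∂z = 0 (ReLU derivative)
∂z/∂w₁ = x = 1

∂L/∂w₁ = 2 × 3 × 0 × 1 = 0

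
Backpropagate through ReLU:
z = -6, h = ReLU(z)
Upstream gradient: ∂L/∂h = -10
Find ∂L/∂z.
∂L/∂z = 0

h = ReLU(-6) = 0
Since z < 0: ∂h/∂z = 0
∂L/∂z = ∂L/∂h · ∂h/∂z = -10 × 0 = 0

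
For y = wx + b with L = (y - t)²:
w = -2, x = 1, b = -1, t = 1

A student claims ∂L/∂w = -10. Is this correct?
Incorrect

y = (-2)(1) + -1 = -3
∂L/∂y = 2(y - t) = 2(-3 - 1) = -8
∂y/∂w = x = 1
∂L/∂w = -8 × 1 = -8

Claimed value: -10
Incorrect: The correct gradient is -8.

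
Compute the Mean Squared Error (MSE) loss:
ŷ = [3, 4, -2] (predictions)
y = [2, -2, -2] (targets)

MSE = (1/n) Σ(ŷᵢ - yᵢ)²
MSE = 12.33

MSE = (1/3)((3-2)² + (4--2)² + (-2--2)²) = (1/3)(1 + 36 + 0) = 12.33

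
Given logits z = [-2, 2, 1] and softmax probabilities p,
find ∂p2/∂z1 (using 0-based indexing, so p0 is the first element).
∂p2/∂z1 = -0.1915

p = softmax(z) = [0.01321, 0.7214, 0.2654]
p2 = 0.2654, p1 = 0.7214

∂p2/∂z1 = -p2 × p1 = -0.2654 × 0.7214 = -0.1915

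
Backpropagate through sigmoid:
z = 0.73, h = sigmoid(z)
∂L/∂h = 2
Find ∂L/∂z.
∂L/∂z = 0.4389

σ(0.73) = 0.6748
σ'(0.73) = σ(0.73)(1 - σ(0.73)) = 0.6748 × 0.3252 = 0.2194
∂L/∂z = ∂L/∂h · σ'(z) = 2 × 0.2194 = 0.4389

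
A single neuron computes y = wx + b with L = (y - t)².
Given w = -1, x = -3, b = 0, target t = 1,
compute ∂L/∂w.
∂L/∂w = -12

y = wx + b = (-1)(-3) + 0 = 3
∂L/∂y = 2(y - t) = 2(3 - 1) = 4
∂y/∂w = x = -3
∂L/∂w = ∂L/∂y · ∂y/∂w = 4 × -3 = -12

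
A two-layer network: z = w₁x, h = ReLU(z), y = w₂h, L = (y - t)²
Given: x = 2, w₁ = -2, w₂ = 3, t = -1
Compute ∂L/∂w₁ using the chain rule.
∂L/∂w₁ = 0

Forward pass:
z = w₁x = -2×2 = -4
h = ReLU(-4) = 0
y = w₂h = 3×0 = 0

Backward pass:
∂L/∂y = 2(y - t) = 2(0 - -1) = 2
∂y/∂h = w₂ = 3
∂h/∂z = 0 (ReLU derivative)
∂z/∂w₁ = x = 2

∂L/∂w₁ = 2 × 3 × 0 × 2 = 0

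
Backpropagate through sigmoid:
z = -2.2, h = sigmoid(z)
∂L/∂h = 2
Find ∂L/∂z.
∂L/∂z = 0.1796

σ(-2.2) = 0.09975
σ'(-2.2) = σ(-2.2)(1 - σ(-2.2)) = 0.09975 × 0.9002 = 0.0898
∂L/∂z = ∂L/∂h · σ'(z) = 2 × 0.0898 = 0.1796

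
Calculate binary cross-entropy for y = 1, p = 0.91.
L = 0.09431

L = -1·log(0.91) - 0·log(0.09) = -log(0.91) = 0.09431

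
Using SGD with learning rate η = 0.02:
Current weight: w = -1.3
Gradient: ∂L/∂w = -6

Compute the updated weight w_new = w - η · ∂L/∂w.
w_new = -1.18

w_new = w - η·∂L/∂w = -1.3 - 0.02×(-6) = -1.3 - (-0.12) = -1.18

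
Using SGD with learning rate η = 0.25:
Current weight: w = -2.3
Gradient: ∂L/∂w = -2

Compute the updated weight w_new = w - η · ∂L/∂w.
w_new = -1.8

w_new = w - η·∂L/∂w = -2.3 - 0.25×(-2) = -2.3 - (-0.5) = -1.8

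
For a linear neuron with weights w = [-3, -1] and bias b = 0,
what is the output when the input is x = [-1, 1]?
y = 2

y = (-3)(-1) + (-1)(1) + 0 = 2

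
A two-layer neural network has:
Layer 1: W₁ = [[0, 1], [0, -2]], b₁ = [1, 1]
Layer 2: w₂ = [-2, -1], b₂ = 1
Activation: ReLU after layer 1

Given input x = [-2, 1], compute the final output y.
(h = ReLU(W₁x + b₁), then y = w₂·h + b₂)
y = -3

Layer 1 pre-activation: z₁ = [2, -1]
After ReLU: h = [2, 0]
Layer 2 output: y = -2×2 + -1×0 + 1 = -3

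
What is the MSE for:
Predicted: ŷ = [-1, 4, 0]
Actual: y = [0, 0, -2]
MSE = 7

MSE = (1/3)((-1-0)² + (4-0)² + (0--2)²) = (1/3)(1 + 16 + 4) = 7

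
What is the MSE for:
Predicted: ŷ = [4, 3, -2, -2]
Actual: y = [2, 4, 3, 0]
MSE = 8.5

MSE = (1/4)((4-2)² + (3-4)² + (-2-3)² + (-2-0)²) = (1/4)(4 + 1 + 25 + 4) = 8.5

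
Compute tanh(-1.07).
-0.7895

tanh(-1.07) = (e^(-1.07) - e^(1.07))/(e^(-1.07) + e^(1.07)) = -0.7895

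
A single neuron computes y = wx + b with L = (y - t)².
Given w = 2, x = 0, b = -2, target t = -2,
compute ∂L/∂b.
∂L/∂b = 0

y = wx + b = (2)(0) + -2 = -2
∂L/∂y = 2(y - t) = 2(-2 - -2) = 0
∂y/∂b = 1
∂L/∂b = ∂L/∂y · ∂y/∂b = 0 × 1 = 0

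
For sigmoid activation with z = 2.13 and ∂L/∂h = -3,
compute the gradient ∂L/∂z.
∂L/∂z = -0.2848

σ(2.13) = 0.8938
σ'(2.13) = σ(2.13)(1 - σ(2.13)) = 0.8938 × 0.1062 = 0.09493
∂L/∂z = ∂L/∂h · σ'(z) = -3 × 0.09493 = -0.2848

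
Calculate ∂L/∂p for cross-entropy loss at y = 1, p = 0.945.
∂L/∂p = -1.058

∂L/∂p = -y/p + (1-y)/(1-p) = -1/0.945 + 0 = -1.058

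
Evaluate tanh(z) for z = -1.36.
-0.8764

tanh(-1.36) = (e^(-1.36) - e^(1.36))/(e^(-1.36) + e^(1.36)) = -0.8764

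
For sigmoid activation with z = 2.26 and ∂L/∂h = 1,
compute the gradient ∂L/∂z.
∂L/∂z = 0.08556

σ(2.26) = 0.9055
σ'(2.26) = σ(2.26)(1 - σ(2.26)) = 0.9055 × 0.09449 = 0.08556
∂L/∂z = ∂L/∂h · σ'(z) = 1 × 0.08556 = 0.08556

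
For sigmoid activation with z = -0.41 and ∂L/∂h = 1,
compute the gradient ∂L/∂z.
∂L/∂z = 0.2398

σ(-0.41) = 0.3989
σ'(-0.41) = σ(-0.41)(1 - σ(-0.41)) = 0.3989 × 0.6011 = 0.2398
∂L/∂z = ∂L/∂h · σ'(z) = 1 × 0.2398 = 0.2398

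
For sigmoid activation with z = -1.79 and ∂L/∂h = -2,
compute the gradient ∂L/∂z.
∂L/∂z = -0.2452

σ(-1.79) = 0.1431
σ'(-1.79) = σ(-1.79)(1 - σ(-1.79)) = 0.1431 × 0.8569 = 0.1226
∂L/∂z = ∂L/∂h · σ'(z) = -2 × 0.1226 = -0.2452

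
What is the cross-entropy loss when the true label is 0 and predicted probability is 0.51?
L = 0.7133

L = -0·log(0.51) - 1·log(0.49) = -log(0.49) = 0.7133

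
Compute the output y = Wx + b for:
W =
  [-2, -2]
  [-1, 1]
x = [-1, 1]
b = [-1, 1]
y = [-1, 3]

Wx = [-2×-1 + -2×1, -1×-1 + 1×1]
   = [0, 2]
y = Wx + b = [0 + -1, 2 + 1] = [-1, 3]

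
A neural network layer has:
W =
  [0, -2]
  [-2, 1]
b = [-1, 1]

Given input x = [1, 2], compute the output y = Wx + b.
y = [-5, 1]

Wx = [0×1 + -2×2, -2×1 + 1×2]
   = [-4, 0]
y = Wx + b = [-4 + -1, 0 + 1] = [-5, 1]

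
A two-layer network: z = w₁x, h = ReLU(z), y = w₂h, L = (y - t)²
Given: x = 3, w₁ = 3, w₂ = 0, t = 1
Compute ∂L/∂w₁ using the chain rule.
∂L/∂w₁ = 0

Forward pass:
z = w₁x = 3×3 = 9
h = ReLU(9) = 9
y = w₂h = 0×9 = 0

Backward pass:
∂L/∂y = 2(y - t) = 2(0 - 1) = -2
∂y/∂h = w₂ = 0
∂h/∂z = 1 (ReLU derivative)
∂z/∂w₁ = x = 3

∂L/∂w₁ = -2 × 0 × 1 × 3 = 0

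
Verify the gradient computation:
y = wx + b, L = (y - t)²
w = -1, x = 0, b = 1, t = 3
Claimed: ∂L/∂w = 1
Incorrect

y = (-1)(0) + 1 = 1
∂L/∂y = 2(y - t) = 2(1 - 3) = -4
∂y/∂w = x = 0
∂L/∂w = -4 × 0 = 0

Claimed value: 1
Incorrect: The correct gradient is 0.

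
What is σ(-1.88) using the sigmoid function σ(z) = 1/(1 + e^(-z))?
0.1324

sigmoid(-1.88) = 1/(1 + e^(1.88)) = 1/(1 + 6.554) = 0.1324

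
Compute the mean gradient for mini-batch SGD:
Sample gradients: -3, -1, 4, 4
Average gradient = 1

Average = (1/4)(-3 + -1 + 4 + 4) = 4/4 = 1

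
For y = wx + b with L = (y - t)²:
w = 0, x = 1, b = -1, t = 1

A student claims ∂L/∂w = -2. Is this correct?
Incorrect

y = (0)(1) + -1 = -1
∂L/∂y = 2(y - t) = 2(-1 - 1) = -4
∂y/∂w = x = 1
∂L/∂w = -4 × 1 = -4

Claimed value: -2
Incorrect: The correct gradient is -4.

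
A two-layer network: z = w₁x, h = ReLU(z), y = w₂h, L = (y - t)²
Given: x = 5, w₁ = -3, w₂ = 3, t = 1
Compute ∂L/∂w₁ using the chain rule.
∂L/∂w₁ = 0

Forward pass:
z = w₁x = -3×5 = -15
h = ReLU(-15) = 0
y = w₂h = 3×0 = 0

Backward pass:
∂L/∂y = 2(y - t) = 2(0 - 1) = -2
∂y/∂h = w₂ = 3
∂h/∂z = 0 (ReLU derivative)
∂z/∂w₁ = x = 5

∂L/∂w₁ = -2 × 3 × 0 × 5 = 0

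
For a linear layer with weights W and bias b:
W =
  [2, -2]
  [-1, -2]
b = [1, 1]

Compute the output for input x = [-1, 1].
y = [-3, 0]

Wx = [2×-1 + -2×1, -1×-1 + -2×1]
   = [-4, -1]
y = Wx + b = [-4 + 1, -1 + 1] = [-3, 0]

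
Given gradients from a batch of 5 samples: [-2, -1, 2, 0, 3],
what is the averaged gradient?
Average gradient = 0.4

Average = (1/5)(-2 + -1 + 2 + 0 + 3) = 2/5 = 0.4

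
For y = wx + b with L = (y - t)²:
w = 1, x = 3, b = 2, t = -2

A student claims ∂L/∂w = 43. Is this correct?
Incorrect

y = (1)(3) + 2 = 5
∂L/∂y = 2(y - t) = 2(5 - -2) = 14
∂y/∂w = x = 3
∂L/∂w = 14 × 3 = 42

Claimed value: 43
Incorrect: The correct gradient is 42.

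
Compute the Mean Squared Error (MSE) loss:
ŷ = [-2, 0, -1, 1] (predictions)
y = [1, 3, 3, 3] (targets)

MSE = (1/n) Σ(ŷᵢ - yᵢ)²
MSE = 9.5

MSE = (1/4)((-2-1)² + (0-3)² + (-1-3)² + (1-3)²) = (1/4)(9 + 9 + 16 + 4) = 9.5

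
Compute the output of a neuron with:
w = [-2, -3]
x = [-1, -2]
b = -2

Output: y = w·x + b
y = 6

y = (-2)(-1) + (-3)(-2) + -2 = 6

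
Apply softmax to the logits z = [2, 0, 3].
p = [0.2595, 0.0351, 0.7054]

exp(z) = [7.389, 1, 20.09]
Sum = 28.47
p = [0.2595, 0.0351, 0.7054]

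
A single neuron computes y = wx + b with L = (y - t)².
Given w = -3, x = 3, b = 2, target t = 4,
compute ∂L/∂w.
∂L/∂w = -66

y = wx + b = (-3)(3) + 2 = -7
∂L/∂y = 2(y - t) = 2(-7 - 4) = -22
∂y/∂w = x = 3
∂L/∂w = ∂L/∂y · ∂y/∂w = -22 × 3 = -66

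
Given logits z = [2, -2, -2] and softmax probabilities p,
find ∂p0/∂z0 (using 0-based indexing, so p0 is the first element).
∂p0/∂z0 = 0.03409

p = softmax(z) = [0.9647, 0.01767, 0.01767]
p0 = 0.9647

∂p0/∂z0 = p0(1 - p0) = 0.9647 × (1 - 0.9647) = 0.03409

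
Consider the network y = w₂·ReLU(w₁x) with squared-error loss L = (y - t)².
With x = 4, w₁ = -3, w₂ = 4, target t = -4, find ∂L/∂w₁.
∂L/∂w₁ = 0

Forward pass:
z = w₁x = -3×4 = -12
h = ReLU(-12) = 0
y = w₂h = 4×0 = 0

Backward pass:
∂L/∂y = 2(y - t) = 2(0 - -4) = 8
∂y/∂h = w₂ = 4
∂h/∂z = 0 (ReLU derivative)
∂z/∂w₁ = x = 4

∂L/∂w₁ = 8 × 4 × 0 × 4 = 0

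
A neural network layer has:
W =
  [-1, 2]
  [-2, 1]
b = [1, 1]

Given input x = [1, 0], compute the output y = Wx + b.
y = [0, -1]

Wx = [-1×1 + 2×0, -2×1 + 1×0]
   = [-1, -2]
y = Wx + b = [-1 + 1, -2 + 1] = [0, -1]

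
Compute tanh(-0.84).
-0.6858

tanh(-0.84) = (e^(-0.84) - e^(0.84))/(e^(-0.84) + e^(0.84)) = -0.6858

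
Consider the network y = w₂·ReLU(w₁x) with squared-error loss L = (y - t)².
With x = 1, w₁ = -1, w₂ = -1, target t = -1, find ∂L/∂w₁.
∂L/∂w₁ = 0

Forward pass:
z = w₁x = -1×1 = -1
h = ReLU(-1) = 0
y = w₂h = -1×0 = 0

Backward pass:
∂L/∂y = 2(y - t) = 2(0 - -1) = 2
∂y/∂h = w₂ = -1
∂h/∂z = 0 (ReLU derivative)
∂z/∂w₁ = x = 1

∂L/∂w₁ = 2 × -1 × 0 × 1 = 0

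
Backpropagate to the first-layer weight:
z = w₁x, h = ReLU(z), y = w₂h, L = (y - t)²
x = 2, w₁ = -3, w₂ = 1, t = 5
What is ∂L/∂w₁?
∂L/∂w₁ = 0

Forward pass:
z = w₁x = -3×2 = -6
h = ReLU(-6) = 0
y = w₂h = 1×0 = 0

Backward pass:
∂L/∂y = 2(y - t) = 2(0 - 5) = -10
∂y/∂h = w₂ = 1
∂h/∂z = 0 (ReLU derivative)
∂z/∂w₁ = x = 2

∂L/∂w₁ = -10 × 1 × 0 × 2 = 0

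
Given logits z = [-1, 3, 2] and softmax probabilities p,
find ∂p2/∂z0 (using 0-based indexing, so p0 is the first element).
∂p2/∂z0 = -0.003507

p = softmax(z) = [0.01321, 0.7214, 0.2654]
p2 = 0.2654, p0 = 0.01321

∂p2/∂z0 = -p2 × p0 = -0.2654 × 0.01321 = -0.003507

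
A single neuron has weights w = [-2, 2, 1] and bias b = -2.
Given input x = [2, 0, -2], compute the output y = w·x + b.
y = -8

y = (-2)(2) + (2)(0) + (1)(-2) + -2 = -8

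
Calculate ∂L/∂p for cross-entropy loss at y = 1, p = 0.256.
∂L/∂p = -3.906

∂L/∂p = -y/p + (1-y)/(1-p) = -1/0.256 + 0 = -3.906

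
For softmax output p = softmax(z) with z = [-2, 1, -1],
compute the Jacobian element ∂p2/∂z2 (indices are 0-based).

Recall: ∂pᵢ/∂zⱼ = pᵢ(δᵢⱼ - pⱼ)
∂p2/∂z2 = 0.1012

p = softmax(z) = [0.04201, 0.8438, 0.1142]
p2 = 0.1142

∂p2/∂z2 = p2(1 - p2) = 0.1142 × (1 - 0.1142) = 0.1012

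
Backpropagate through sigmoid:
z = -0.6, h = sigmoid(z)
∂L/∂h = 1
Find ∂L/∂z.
∂L/∂z = 0.2288

σ(-0.6) = 0.3543
σ'(-0.6) = σ(-0.6)(1 - σ(-0.6)) = 0.3543 × 0.6457 = 0.2288
∂L/∂z = ∂L/∂h · σ'(z) = 1 × 0.2288 = 0.2288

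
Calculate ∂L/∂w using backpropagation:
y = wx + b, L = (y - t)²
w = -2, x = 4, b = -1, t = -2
∂L/∂w = -56

y = wx + b = (-2)(4) + -1 = -9
∂L/∂y = 2(y - t) = 2(-9 - -2) = -14
∂y/∂w = x = 4
∂L/∂w = ∂L/∂y · ∂y/∂w = -14 × 4 = -56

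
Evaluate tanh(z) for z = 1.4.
0.8854

tanh(1.4) = (e^(1.4) - e^(-1.4))/(e^(1.4) + e^(-1.4)) = 0.8854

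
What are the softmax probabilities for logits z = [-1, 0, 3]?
p = [0.0171, 0.0466, 0.9362]

exp(z) = [0.3679, 1, 20.09]
Sum = 21.45
p = [0.0171, 0.0466, 0.9362]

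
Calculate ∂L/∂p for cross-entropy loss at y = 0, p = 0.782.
∂L/∂p = 4.587

∂L/∂p = -y/p + (1-y)/(1-p) = 0 + 1/0.218 = 4.587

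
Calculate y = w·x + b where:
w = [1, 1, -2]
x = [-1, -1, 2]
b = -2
y = -8

y = (1)(-1) + (1)(-1) + (-2)(2) + -2 = -8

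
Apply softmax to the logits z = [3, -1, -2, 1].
p = [0.8618, 0.0158, 0.0058, 0.1166]

exp(z) = [20.09, 0.3679, 0.1353, 2.718]
Sum = 23.31
p = [0.8618, 0.0158, 0.0058, 0.1166]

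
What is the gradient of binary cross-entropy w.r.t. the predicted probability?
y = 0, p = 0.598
∂L/∂p = 2.488

∂L/∂p = -y/p + (1-y)/(1-p) = 0 + 1/0.402 = 2.488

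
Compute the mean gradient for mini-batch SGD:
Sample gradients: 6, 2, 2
Average gradient = 3.333

Average = (1/3)(6 + 2 + 2) = 10/3 = 3.333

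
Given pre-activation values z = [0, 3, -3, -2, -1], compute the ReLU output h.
h = [0, 3, 0, 0, 0]

ReLU applied element-wise: max(0,0)=0, max(0,3)=3, max(0,-3)=0, max(0,-2)=0, max(0,-1)=0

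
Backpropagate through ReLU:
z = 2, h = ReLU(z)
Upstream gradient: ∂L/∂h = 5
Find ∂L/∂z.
∂L/∂z = 5

h = ReLU(2) = 2
Since z > 0: ∂h/∂z = 1
∂L/∂z = ∂L/∂h · ∂h/∂z = 5 × 1 = 5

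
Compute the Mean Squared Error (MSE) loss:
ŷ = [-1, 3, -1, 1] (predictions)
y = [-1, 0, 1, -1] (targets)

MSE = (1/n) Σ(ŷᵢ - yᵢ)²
MSE = 4.25

MSE = (1/4)((-1--1)² + (3-0)² + (-1-1)² + (1--1)²) = (1/4)(0 + 9 + 4 + 4) = 4.25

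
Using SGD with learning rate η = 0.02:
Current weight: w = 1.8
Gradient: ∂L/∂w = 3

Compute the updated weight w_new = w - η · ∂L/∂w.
w_new = 1.74

w_new = w - η·∂L/∂w = 1.8 - 0.02×(3) = 1.8 - (0.06) = 1.74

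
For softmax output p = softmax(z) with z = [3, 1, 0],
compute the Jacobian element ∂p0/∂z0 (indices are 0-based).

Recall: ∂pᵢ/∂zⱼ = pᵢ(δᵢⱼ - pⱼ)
∂p0/∂z0 = 0.1318

p = softmax(z) = [0.8438, 0.1142, 0.04201]
p0 = 0.8438

∂p0/∂z0 = p0(1 - p0) = 0.8438 × (1 - 0.8438) = 0.1318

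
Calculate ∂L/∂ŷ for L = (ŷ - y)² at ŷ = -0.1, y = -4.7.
∂L/∂ŷ = 9.2

∂L/∂ŷ = 2(ŷ - y) = 2(-0.1 - -4.7) = 2(4.6) = 9.2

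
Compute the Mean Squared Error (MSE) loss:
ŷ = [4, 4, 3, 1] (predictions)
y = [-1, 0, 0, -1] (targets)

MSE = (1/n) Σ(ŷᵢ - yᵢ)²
MSE = 13.5

MSE = (1/4)((4--1)² + (4-0)² + (3-0)² + (1--1)²) = (1/4)(25 + 16 + 9 + 4) = 13.5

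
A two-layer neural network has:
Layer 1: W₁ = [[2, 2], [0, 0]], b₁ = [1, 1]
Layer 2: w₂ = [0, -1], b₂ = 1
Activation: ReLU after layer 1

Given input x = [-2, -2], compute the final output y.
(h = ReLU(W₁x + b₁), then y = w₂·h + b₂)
y = 0

Layer 1 pre-activation: z₁ = [-7, 1]
After ReLU: h = [0, 1]
Layer 2 output: y = 0×0 + -1×1 + 1 = 0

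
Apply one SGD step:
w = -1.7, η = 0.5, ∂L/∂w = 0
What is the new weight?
w_new = -1.7

w_new = w - η·∂L/∂w = -1.7 - 0.5×(0) = -1.7 - (0) = -1.7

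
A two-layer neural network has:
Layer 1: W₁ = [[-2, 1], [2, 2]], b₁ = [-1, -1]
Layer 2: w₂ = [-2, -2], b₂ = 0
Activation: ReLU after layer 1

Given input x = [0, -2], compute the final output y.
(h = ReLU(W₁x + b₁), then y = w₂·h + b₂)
y = 0

Layer 1 pre-activation: z₁ = [-3, -5]
After ReLU: h = [0, 0]
Layer 2 output: y = -2×0 + -2×0 + 0 = 0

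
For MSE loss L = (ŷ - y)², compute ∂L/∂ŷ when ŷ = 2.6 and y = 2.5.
∂L/∂ŷ = 0.2

∂L/∂ŷ = 2(ŷ - y) = 2(2.6 - 2.5) = 2(0.1) = 0.2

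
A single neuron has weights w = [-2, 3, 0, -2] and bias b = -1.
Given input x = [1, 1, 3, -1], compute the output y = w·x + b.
y = 2

y = (-2)(1) + (3)(1) + (0)(3) + (-2)(-1) + -1 = 2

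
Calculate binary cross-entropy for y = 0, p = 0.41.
L = 0.5276

L = -0·log(0.41) - 1·log(0.59) = -log(0.59) = 0.5276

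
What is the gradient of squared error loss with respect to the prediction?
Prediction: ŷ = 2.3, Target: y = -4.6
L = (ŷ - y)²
∂L/∂ŷ = 13.8

∂L/∂ŷ = 2(ŷ - y) = 2(2.3 - -4.6) = 2(6.9) = 13.8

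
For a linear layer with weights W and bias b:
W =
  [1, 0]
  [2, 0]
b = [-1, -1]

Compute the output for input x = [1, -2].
y = [0, 1]

Wx = [1×1 + 0×-2, 2×1 + 0×-2]
   = [1, 2]
y = Wx + b = [1 + -1, 2 + -1] = [0, 1]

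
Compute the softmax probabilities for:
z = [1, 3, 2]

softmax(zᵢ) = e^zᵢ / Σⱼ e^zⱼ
p = [0.09, 0.6652, 0.2447]

exp(z) = [2.718, 20.09, 7.389]
Sum = 30.19
p = [0.09, 0.6652, 0.2447]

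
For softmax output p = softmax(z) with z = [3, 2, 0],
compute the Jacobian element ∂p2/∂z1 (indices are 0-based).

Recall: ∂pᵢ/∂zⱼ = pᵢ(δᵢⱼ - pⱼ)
∂p2/∂z1 = -0.009113

p = softmax(z) = [0.7054, 0.2595, 0.03512]
p2 = 0.03512, p1 = 0.2595

∂p2/∂z1 = -p2 × p1 = -0.03512 × 0.2595 = -0.009113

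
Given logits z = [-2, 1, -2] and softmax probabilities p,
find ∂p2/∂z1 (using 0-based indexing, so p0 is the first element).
∂p2/∂z1 = -0.04118

p = softmax(z) = [0.04528, 0.9094, 0.04528]
p2 = 0.04528, p1 = 0.9094

∂p2/∂z1 = -p2 × p1 = -0.04528 × 0.9094 = -0.04118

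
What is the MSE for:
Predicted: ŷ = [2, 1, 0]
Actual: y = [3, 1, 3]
MSE = 3.333

MSE = (1/3)((2-3)² + (1-1)² + (0-3)²) = (1/3)(1 + 0 + 9) = 3.333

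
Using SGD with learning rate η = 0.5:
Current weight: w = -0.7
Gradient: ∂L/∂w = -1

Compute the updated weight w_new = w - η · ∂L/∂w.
w_new = -0.2

w_new = w - η·∂L/∂w = -0.7 - 0.5×(-1) = -0.7 - (-0.5) = -0.2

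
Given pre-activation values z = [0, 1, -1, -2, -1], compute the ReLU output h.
h = [0, 1, 0, 0, 0]

ReLU applied element-wise: max(0,0)=0, max(0,1)=1, max(0,-1)=0, max(0,-2)=0, max(0,-1)=0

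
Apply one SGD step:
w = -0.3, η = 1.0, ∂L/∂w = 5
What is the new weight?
w_new = -5.3

w_new = w - η·∂L/∂w = -0.3 - 1.0×(5) = -0.3 - (5) = -5.3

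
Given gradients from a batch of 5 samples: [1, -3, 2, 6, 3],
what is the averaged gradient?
Average gradient = 1.8

Average = (1/5)(1 + -3 + 2 + 6 + 3) = 9/5 = 1.8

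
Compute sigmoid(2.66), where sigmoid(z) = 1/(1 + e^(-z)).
0.9346

sigmoid(2.66) = 1/(1 + e^(-2.66)) = 1/(1 + 0.06995) = 0.9346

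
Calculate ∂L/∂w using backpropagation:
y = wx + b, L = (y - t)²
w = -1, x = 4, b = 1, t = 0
∂L/∂w = -24

y = wx + b = (-1)(4) + 1 = -3
∂L/∂y = 2(y - t) = 2(-3 - 0) = -6
∂y/∂w = x = 4
∂L/∂w = ∂L/∂y · ∂y/∂w = -6 × 4 = -24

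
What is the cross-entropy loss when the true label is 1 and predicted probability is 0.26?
L = 1.347

L = -1·log(0.26) - 0·log(0.74) = -log(0.26) = 1.347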